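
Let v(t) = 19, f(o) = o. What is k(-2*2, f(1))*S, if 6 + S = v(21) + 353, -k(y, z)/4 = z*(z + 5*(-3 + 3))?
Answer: -1464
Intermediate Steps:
k(y, z) = -4*z² (k(y, z) = -4*z*(z + 5*(-3 + 3)) = -4*z*(z + 5*0) = -4*z*(z + 0) = -4*z*z = -4*z²)
S = 366 (S = -6 + (19 + 353) = -6 + 372 = 366)
k(-2*2, f(1))*S = -4*1²*366 = -4*1*366 = -4*366 = -1464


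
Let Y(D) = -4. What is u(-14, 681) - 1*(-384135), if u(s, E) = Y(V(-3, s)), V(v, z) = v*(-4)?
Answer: 384131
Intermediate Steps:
V(v, z) = -4*v
u(s, E) = -4
u(-14, 681) - 1*(-384135) = -4 - 1*(-384135) = -4 + 384135 = 384131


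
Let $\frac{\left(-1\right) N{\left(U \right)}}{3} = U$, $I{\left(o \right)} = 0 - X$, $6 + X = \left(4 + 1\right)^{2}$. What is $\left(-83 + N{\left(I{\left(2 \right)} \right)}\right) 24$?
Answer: $-624$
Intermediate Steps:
$X = 19$ ($X = -6 + \left(4 + 1\right)^{2} = -6 + 5^{2} = -6 + 25 = 19$)
$I{\left(o \right)} = -19$ ($I{\left(o \right)} = 0 - 19 = -19$)
$N{\left(U \right)} = - 3 U$
$\left(-83 + N{\left(I{\left(2 \right)} \right)}\right) 24 = \left(-83 - -57\right) 24 = \left(-83 + 57\right) 24 = \left(-26\right) 24 = -624$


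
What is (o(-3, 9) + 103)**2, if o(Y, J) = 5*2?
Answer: 12769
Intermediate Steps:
o(Y, J) = 10
(o(-3, 9) + 103)**2 = (10 + 103)**2 = 113**2 = 12769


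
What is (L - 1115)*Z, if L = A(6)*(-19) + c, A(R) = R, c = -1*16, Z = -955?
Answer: 1188975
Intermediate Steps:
c = -16
L = -130 (L = 6*(-19) - 16 = -114 - 16 = -130)
(L - 1115)*Z = (-130 - 1115)*(-955) = -1245*(-955) = 1188975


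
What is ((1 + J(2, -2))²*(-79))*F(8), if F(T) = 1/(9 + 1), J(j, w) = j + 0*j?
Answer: -711/10 ≈ -71.100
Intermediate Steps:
J(j, w) = j (J(j, w) = j + 0 = j)
F(T) = ⅒ (F(T) = 1/10 = ⅒)
((1 + J(2, -2))²*(-79))*F(8) = ((1 + 2)²*(-79))*(⅒) = (3²*(-79))*(⅒) = (9*(-79))*(⅒) = -711*⅒ = -711/10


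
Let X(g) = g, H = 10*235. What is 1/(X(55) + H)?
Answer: 1/2405 ≈ 0.00041580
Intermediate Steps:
H = 2350
1/(X(55) + H) = 1/(55 + 2350) = 1/2405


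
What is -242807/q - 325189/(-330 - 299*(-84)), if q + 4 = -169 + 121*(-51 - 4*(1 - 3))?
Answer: 711666373/22208256 ≈ 32.045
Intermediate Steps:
q = -5376 (q = -4 + (-169 + 121*(-51 - 4*(1 - 3))) = -4 + (-169 + 121*(-51 - 4*(-2))) = -4 + (-169 + 121*(-51 - 1*(-8))) = -4 + (-169 + 121*(-51 + 8)) = -4 + (-169 + 121*(-43)) = -4 + (-169 - 5203) = -4 - 5372 = -5376)
-242807/q - 325189/(-330 - 299*(-84)) = -242807/(-5376) - 325189/(-330 - 299*(-84)) = -242807*(-1/5376) - 325189/(-330 + 25116) = 242807/5376 - 325189/24786 = 711666373/22208256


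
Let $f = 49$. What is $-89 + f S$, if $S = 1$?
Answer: $-40$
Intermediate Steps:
$-89 + f S = -89 + 49 \cdot 1 = -89 + 49 = -40$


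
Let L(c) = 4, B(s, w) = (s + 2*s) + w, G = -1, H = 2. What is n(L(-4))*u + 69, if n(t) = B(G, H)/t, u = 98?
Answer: 89/2 ≈ 44.500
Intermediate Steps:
B(s, w) = w + 3*s (B(s, w) = 3*s + w = w + 3*s)
n(t) = -1/t (n(t) = (2 + 3*(-1))/t = (2 - 3)/t = -1/t)
n(L(-4))*u + 69 = -1/4*98 + 69 = -49/2 + 69 = 89/2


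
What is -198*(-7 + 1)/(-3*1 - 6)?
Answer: -132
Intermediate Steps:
-198*(-7 + 1)/(-3*1 - 6) = -(-1188)/(-3 - 6) = -(-1188)/(-9) = -(-1188)*(-1)/9 = -198*⅔ = -132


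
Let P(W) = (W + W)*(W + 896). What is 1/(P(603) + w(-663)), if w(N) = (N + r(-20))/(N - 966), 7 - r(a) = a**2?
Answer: 543/981632494 ≈ 5.5316e-7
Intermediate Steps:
P(W) = 2*W*(896 + W) (P(W) = (2*W)*(896 + W) = 2*W*(896 + W))
r(a) = 7 - a**2
w(N) = (-393 + N)/(-966 + N) (w(N) = (N + (7 - 1*(-20)**2))/(N - 966) = (N + (7 - 1*400))/(-966 + N) = (N + (7 - 400))/(-966 + N) = (N - 393)/(-966 + N) = (-393 + N)/(-966 + N))
1/(P(603) + w(-663)) = 1/(2*603*(896 + 603) + (-393 - 663)/(-966 - 663)) = 1/(2*603*1499 - 1056/(-1629)) = 1/(1807794 - 1/1629*(-1056)) = 1/(1807794 + 352/543) = 1/(981632494/543) = 543/981632494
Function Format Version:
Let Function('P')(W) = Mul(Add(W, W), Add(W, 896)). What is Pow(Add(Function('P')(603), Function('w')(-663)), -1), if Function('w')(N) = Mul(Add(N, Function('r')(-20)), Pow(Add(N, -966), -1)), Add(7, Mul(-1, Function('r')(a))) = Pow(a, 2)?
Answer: Rational(543, 981632494) ≈ 5.5316e-7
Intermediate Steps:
Function('P')(W) = Mul(2, W, Add(896, W)) (Function('P')(W) = Mul(Mul(2, W), Add(896, W)) = Mul(2, W, Add(896, W)))
Function('r')(a) = Add(7, Mul(-1, Pow(a, 2)))
Function('w')(N) = Mul(Pow(Add(-966, N), -1), Add(-393, N)) (Function('w')(N) = Mul(Add(N, Add(7, Mul(-1, Pow(-20, 2)))), Pow(Add(N, -966), -1)) = Mul(Add(N, Add(7, Mul(-1, 400))), Pow(Add(-966, N), -1)) = Mul(Add(N, Add(7, -400)), Pow(Add(-966, N), -1)) = Mul(Add(N, -393), Pow(Add(-966, N), -1)) = Mul(Add(-393, N), Pow(Add(-966, N), -1)) = Mul(Pow(Add(-966, N), -1), Add(-393, N)))
Pow(Add(Function('P')(603), Function('w')(-663)), -1) = Pow(Add(Mul(2, 603, Add(896, 603)), Mul(Pow(Add(-966, -663), -1), Add(-393, -663))), -1) = Pow(Add(Mul(2, 603, 1499), Mul(Pow(-1629, -1), -1056)), -1) = Pow(Add(1807794, Mul(Rational(-1, 1629), -1056)), -1) = Pow(Add(1807794, Rational(352, 543)), -1) = Pow(Rational(981632494, 543), -1) = Rational(543, 981632494)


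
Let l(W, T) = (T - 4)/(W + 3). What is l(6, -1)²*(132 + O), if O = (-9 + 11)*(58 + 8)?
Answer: 2200/27 ≈ 81.481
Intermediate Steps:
l(W, T) = (-4 + T)/(3 + W)
O = 132 (O = 2*66 = 132)
l(6, -1)²*(132 + O) = ((-4 - 1)/(3 + 6))²*(132 + 132) = (-5/9)²*264 = (25/81)*264 = 2200/27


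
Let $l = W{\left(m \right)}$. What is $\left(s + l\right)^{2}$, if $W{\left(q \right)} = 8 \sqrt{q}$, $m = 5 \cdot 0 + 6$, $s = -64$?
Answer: $4480 - 1024 \sqrt{6} \approx 1971.7$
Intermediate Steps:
$m = 6$ ($m = 0 + 6 = 6$)
$l = 8 \sqrt{6} \approx 19.596$
$\left(s + l\right)^{2} = \left(-64 + 8 \sqrt{6}\right)^{2}$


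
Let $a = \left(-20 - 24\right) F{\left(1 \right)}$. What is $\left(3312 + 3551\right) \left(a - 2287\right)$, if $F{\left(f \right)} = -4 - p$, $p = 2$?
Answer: $-13883849$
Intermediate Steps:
$F{\left(f \right)} = -6$ ($F{\left(f \right)} = -4 - 2 = -6$)
$a = 264$ ($a = \left(-20 - 24\right) \left(-6\right) = \left(-44\right) \left(-6\right) = 264$)
$\left(3312 + 3551\right) \left(a - 2287\right) = \left(3312 + 3551\right) \left(264 - 2287\right) = 6863 \left(-2023\right) = -13883849$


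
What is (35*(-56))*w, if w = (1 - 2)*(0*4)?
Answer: 0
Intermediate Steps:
w = 0 (w = -1*0 = 0)
(35*(-56))*w = (35*(-56))*0 = -1960*0 = 0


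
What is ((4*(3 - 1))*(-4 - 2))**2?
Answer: 2304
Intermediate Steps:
((4*(3 - 1))*(-4 - 2))**2 = ((4*2)*(-6))**2 = (8*(-6))**2 = (-48)**2 = 2304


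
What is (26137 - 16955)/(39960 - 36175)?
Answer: 9182/3785 ≈ 2.4259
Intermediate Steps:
(26137 - 16955)/(39960 - 36175) = 9182/3785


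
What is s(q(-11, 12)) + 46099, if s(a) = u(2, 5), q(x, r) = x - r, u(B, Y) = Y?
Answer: 46104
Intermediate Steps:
s(a) = 5
s(q(-11, 12)) + 46099 = 5 + 46099 = 46104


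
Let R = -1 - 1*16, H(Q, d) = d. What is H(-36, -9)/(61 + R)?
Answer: -9/44 ≈ -0.20455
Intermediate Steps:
R = -17 (R = -1 - 16 = -17)
H(-36, -9)/(61 + R) = -9/(61 - 17) = -9/44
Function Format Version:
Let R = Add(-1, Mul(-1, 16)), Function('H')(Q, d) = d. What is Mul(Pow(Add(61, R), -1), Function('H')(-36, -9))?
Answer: Rational(-9, 44) ≈ -0.20455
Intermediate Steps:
R = -17 (R = Add(-1, -16) = -17)
Mul(Pow(Add(61, R), -1), Function('H')(-36, -9)) = Mul(Pow(Add(61, -17), -1), -9) = Mul(Pow(44, -1), -9) = Mul(Rational(1, 44), -9) = Rational(-9, 44)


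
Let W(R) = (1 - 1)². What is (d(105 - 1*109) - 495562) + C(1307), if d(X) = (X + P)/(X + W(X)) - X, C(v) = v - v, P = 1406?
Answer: -991817/2 ≈ -4.9591e+5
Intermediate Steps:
W(R) = 0 (W(R) = 0² = 0)
C(v) = 0
d(X) = -X + (1406 + X)/X (d(X) = (X + 1406)/(X + 0) - X = (1406 + X)/X - X = -X + (1406 + X)/X)
(d(105 - 1*109) - 495562) + C(1307) = ((1 - (105 - 1*109) + 1406/(105 - 1*109)) - 495562) + 0 = ((1 - (105 - 109) + 1406/(105 - 109)) - 495562) + 0 = ((1 - 1*(-4) + 1406/(-4)) - 495562) + 0 = ((1 + 4 + 1406*(-¼)) - 495562) + 0 = ((1 + 4 - 703/2) - 495562) + 0 = (-693/2 - 495562) + 0 = -991817/2 + 0 = -991817/2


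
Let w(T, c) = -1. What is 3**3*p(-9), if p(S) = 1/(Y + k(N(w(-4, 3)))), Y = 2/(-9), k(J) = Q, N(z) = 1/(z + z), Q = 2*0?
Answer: -243/2 ≈ -121.50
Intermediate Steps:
Q = 0
N(z) = 1/(2*z)
k(J) = 0
Y = -2/9 (Y = 2*(-1/9) = -2/9 ≈ -0.22222)
p(S) = -9/2 (p(S) = 1/(-2/9 + 0) = 1/(-2/9) = -9/2)
3**3*p(-9) = 3**3*(-9/2) = 27*(-9/2) = -243/2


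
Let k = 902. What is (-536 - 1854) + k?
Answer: -1488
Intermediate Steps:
(-536 - 1854) + k = (-536 - 1854) + 902 = -2390 + 902 = -1488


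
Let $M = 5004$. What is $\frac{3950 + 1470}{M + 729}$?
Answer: $\frac{5420}{5733} \approx 0.9454$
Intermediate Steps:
$\frac{3950 + 1470}{M + 729} = \frac{3950 + 1470}{5004 + 729} = \frac{5420}{5733}$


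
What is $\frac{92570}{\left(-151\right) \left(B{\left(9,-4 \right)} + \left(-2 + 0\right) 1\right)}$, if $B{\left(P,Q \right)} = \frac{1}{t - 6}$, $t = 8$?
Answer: $\frac{185140}{453} \approx 408.7$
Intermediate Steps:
$B{\left(P,Q \right)} = \frac{1}{2}$ ($B{\left(P,Q \right)} = \frac{1}{8 - 6} = \frac{1}{2}$)
$\frac{92570}{\left(-151\right) \left(B{\left(9,-4 \right)} + \left(-2 + 0\right) 1\right)} = \frac{92570}{\left(-151\right) \left(\frac{1}{2} + \left(-2 + 0\right) 1\right)} = \frac{92570}{\left(-151\right) \left(\frac{1}{2} - 2\right)} = \frac{92570}{\left(-151\right) \left(- \frac{3}{2}\right)} = \frac{92570}{\frac{453}{2}} = 92570 \cdot \frac{2}{453} = \frac{185140}{453}$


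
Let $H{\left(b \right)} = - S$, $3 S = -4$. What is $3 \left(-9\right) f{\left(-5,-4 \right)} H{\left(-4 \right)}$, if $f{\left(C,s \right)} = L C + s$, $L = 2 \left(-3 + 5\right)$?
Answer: $864$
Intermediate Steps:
$S = - \frac{4}{3}$ ($S = \frac{1}{3} \left(-4\right) = - \frac{4}{3} \approx -1.3333$)
$L = 4$ ($L = 2 \cdot 2 = 4$)
$H{\left(b \right)} = \frac{4}{3}$ ($H{\left(b \right)} = \left(-1\right) \left(- \frac{4}{3}\right) = \frac{4}{3}$)
$f{\left(C,s \right)} = s + 4 C$ ($f{\left(C,s \right)} = 4 C + s = s + 4 C$)
$3 \left(-9\right) f{\left(-5,-4 \right)} H{\left(-4 \right)} = 3 \left(-9\right) \left(-4 + 4 \left(-5\right)\right) \frac{4}{3} = - 27 \left(-4 - 20\right) \frac{4}{3} = \left(-27\right) \left(-24\right) \frac{4}{3} = 648 \cdot \frac{4}{3} = 864$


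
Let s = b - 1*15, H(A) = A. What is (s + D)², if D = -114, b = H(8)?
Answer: 14641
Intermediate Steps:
b = 8
s = -7 (s = 8 - 1*15 = 8 - 15 = -7)
(s + D)² = (-7 - 114)² = (-121)² = 14641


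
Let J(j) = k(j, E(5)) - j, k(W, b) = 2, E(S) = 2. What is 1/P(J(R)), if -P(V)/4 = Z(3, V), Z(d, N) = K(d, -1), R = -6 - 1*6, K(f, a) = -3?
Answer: 1/12 ≈ 0.083333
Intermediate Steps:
R = -12 (R = -6 - 6 = -12)
J(j) = 2 - j
Z(d, N) = -3
P(V) = 12 (P(V) = -4*(-3) = 12)
1/P(J(R)) = 1/12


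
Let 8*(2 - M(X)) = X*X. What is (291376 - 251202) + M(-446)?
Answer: 30623/2 ≈ 15312.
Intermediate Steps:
M(X) = 2 - X²/8 (M(X) = 2 - X*X/8 = 2 - X²/8)
(291376 - 251202) + M(-446) = (291376 - 251202) + (2 - ⅛*(-446)²) = 40174 + (2 - ⅛*198916) = 40174 + (2 - 49729/2) = 40174 - 49725/2 = 30623/2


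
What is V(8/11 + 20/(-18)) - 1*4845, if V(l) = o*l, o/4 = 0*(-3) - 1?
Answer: -479503/99 ≈ -4843.5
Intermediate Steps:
o = -4 (o = 4*(0*(-3) - 1) = 4*(0 - 1) = 4*(-1) = -4)
V(l) = -4*l
V(8/11 + 20/(-18)) - 1*4845 = -4*(8/11 + 20/(-18)) - 1*4845 = -4*(8*(1/11) + 20*(-1/18)) - 4845 = -4*(8/11 - 10/9) - 4845 = -4*(-38/99) - 4845 = 152/99 - 4845 = -479503/99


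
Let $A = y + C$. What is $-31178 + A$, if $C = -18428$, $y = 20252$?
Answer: $-29354$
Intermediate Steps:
$A = 1824$ ($A = 20252 - 18428 = 1824$)
$-31178 + A = -31178 + 1824 = -29354$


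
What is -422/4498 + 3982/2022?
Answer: 4264438/2273739 ≈ 1.8755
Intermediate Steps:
-422/4498 + 3982/2022 = -422*1/4498 + 3982*(1/2022) = -211/2249 + 1991/1011 = 4264438/2273739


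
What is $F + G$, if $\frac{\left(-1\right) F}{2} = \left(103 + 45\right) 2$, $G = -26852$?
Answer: $-27444$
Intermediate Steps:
$F = -592$ ($F = - 2 \left(103 + 45\right) 2 = - 2 \cdot 148 \cdot 2 = \left(-2\right) 296 = -592$)
$F + G = -592 - 26852 = -27444$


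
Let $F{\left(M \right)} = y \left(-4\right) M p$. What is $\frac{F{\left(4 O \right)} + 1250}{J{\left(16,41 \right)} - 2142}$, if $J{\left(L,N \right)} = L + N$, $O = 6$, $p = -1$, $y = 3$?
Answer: $- \frac{1538}{2085} \approx -0.73765$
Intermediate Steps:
$F{\left(M \right)} = 12 M$ ($F{\left(M \right)} = 3 \left(-4\right) M \left(-1\right) = - 12 M \left(-1\right) = 12 M$)
$\frac{F{\left(4 O \right)} + 1250}{J{\left(16,41 \right)} - 2142} = \frac{12 \cdot 4 \cdot 6 + 1250}{\left(16 + 41\right) - 2142} = \frac{12 \cdot 24 + 1250}{57 - 2142} = \frac{288 + 1250}{-2085} = 1538 \left(- \frac{1}{2085}\right) = - \frac{1538}{2085}$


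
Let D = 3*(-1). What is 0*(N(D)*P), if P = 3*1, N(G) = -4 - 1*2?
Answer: 0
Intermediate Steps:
D = -3
N(G) = -6 (N(G) = -4 - 2 = -6)
P = 3
0*(N(D)*P) = 0*(-6*3) = 0*(-18) = 0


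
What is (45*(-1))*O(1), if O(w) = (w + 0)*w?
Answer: -45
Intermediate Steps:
O(w) = w² (O(w) = w*w = w²)
(45*(-1))*O(1) = (45*(-1))*1² = -45*1 = -45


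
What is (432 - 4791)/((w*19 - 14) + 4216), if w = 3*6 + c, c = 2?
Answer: -4359/4582 ≈ -0.95133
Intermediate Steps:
w = 20 (w = 3*6 + 2 = 18 + 2 = 20)
(432 - 4791)/((w*19 - 14) + 4216) = (432 - 4791)/((20*19 - 14) + 4216) = -4359/((380 - 14) + 4216) = -4359/(366 + 4216) = -4359/4582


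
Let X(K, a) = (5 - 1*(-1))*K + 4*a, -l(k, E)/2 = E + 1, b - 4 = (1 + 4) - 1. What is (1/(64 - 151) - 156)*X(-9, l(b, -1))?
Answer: 244314/29 ≈ 8424.6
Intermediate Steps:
b = 8 (b = 4 + ((1 + 4) - 1) = 4 + (5 - 1) = 4 + 4 = 8)
l(k, E) = -2 - 2*E (l(k, E) = -2*(E + 1) = -2*(1 + E) = -2 - 2*E)
X(K, a) = 4*a + 6*K (X(K, a) = (5 + 1)*K + 4*a = 6*K + 4*a = 4*a + 6*K)
(1/(64 - 151) - 156)*X(-9, l(b, -1)) = (1/(64 - 151) - 156)*(4*(-2 - 2*(-1)) + 6*(-9)) = (1/(-87) - 156)*(4*(-2 + 2) - 54) = (-1/87 - 156)*(4*0 - 54) = -13573*(0 - 54)/87 = -13573/87*(-54) = 244314/29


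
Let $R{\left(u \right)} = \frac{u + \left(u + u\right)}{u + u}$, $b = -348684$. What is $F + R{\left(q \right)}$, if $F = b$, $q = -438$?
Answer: $- \frac{697365}{2} \approx -3.4868 \cdot 10^{5}$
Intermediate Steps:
$F = -348684$
$R{\left(u \right)} = \frac{3}{2}$ ($R{\left(u \right)} = \frac{u + 2 u}{2 u} = 3 u \frac{1}{2 u} = \frac{3}{2}$)
$F + R{\left(q \right)} = -348684 + \frac{3}{2} = - \frac{697365}{2}$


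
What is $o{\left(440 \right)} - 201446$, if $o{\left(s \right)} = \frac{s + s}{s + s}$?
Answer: $-201445$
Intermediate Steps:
$o{\left(s \right)} = 1$ ($o{\left(s \right)} = \frac{2 s}{2 s} = 2 s \frac{1}{2 s} = 1$)
$o{\left(440 \right)} - 201446 = 1 - 201446 = -201445$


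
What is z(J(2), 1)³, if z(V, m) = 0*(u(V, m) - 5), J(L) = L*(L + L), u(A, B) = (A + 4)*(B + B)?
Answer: 0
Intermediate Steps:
u(A, B) = 2*B*(4 + A) (u(A, B) = (4 + A)*(2*B) = 2*B*(4 + A))
J(L) = 2*L² (J(L) = L*(2*L) = 2*L²)
z(V, m) = 0 (z(V, m) = 0*(2*m*(4 + V) - 5) = 0*(-5 + 2*m*(4 + V)) = 0)
z(J(2), 1)³ = 0³ = 0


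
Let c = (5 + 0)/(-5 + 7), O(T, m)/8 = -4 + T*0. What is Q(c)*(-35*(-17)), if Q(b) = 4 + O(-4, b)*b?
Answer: -45220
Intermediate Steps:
O(T, m) = -32 (O(T, m) = 8*(-4 + T*0) = 8*(-4 + 0) = 8*(-4) = -32)
c = 5/2 ≈ 2.5000
Q(b) = 4 - 32*b
Q(c)*(-35*(-17)) = (4 - 32*5/2)*(-35*(-17)) = (4 - 80)*595 = -76*595 = -45220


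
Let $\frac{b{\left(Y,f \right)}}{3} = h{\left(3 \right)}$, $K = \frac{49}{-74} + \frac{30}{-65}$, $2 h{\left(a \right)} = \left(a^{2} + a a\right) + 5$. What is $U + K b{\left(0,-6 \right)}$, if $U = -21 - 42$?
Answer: $- \frac{195801}{1924} \approx -101.77$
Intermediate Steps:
$h{\left(a \right)} = \frac{5}{2} + a^{2}$ ($h{\left(a \right)} = \frac{\left(a^{2} + a a\right) + 5}{2} = \frac{\left(a^{2} + a^{2}\right) + 5}{2} = \frac{2 a^{2} + 5}{2} = \frac{5 + 2 a^{2}}{2} = \frac{5}{2} + a^{2}$)
$K = - \frac{1081}{962}$ ($K = 49 \left(- \frac{1}{74}\right) + 30 \left(- \frac{1}{65}\right) = - \frac{49}{74} - \frac{6}{13} = - \frac{1081}{962} \approx -1.1237$)
$b{\left(Y,f \right)} = \frac{69}{2}$ ($b{\left(Y,f \right)} = 3 \left(\frac{5}{2} + 3^{2}\right) = 3 \left(\frac{5}{2} + 9\right) = 3 \cdot \frac{23}{2} = \frac{69}{2}$)
$U = -63$ ($U = -21 - 42 = -63$)
$U + K b{\left(0,-6 \right)} = -63 - \frac{74589}{1924} = - \frac{195801}{1924}$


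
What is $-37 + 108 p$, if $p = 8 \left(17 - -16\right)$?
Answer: $28475$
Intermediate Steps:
$p = 264$ ($p = 8 \left(17 + 16\right) = 8 \cdot 33 = 264$)
$-37 + 108 p = -37 + 108 \cdot 264 = -37 + 28512 = 28475$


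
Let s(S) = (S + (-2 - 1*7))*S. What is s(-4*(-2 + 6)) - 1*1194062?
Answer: -1193662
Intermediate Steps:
s(S) = S*(-9 + S) (s(S) = (S + (-2 - 7))*S = (S - 9)*S = (-9 + S)*S = S*(-9 + S))
s(-4*(-2 + 6)) - 1*1194062 = (-4*(-2 + 6))*(-9 - 4*(-2 + 6)) - 1*1194062 = (-4*4)*(-9 - 4*4) - 1194062 = -16*(-9 - 16) - 1194062 = -16*(-25) - 1194062 = 400 - 1194062 = -1193662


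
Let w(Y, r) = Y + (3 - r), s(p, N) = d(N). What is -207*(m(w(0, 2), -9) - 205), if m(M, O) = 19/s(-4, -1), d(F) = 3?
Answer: 41124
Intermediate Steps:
s(p, N) = 3
w(Y, r) = 3 + Y - r
m(M, O) = 19/3
-207*(m(w(0, 2), -9) - 205) = -207*(19/3 - 205) = -207*(-596/3) = 41124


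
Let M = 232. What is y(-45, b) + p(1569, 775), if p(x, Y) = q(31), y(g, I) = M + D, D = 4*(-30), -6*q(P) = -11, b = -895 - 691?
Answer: 683/6 ≈ 113.83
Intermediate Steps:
b = -1586
q(P) = 11/6 (q(P) = -⅙*(-11) = 11/6)
D = -120
y(g, I) = 112 (y(g, I) = 232 - 120 = 112)
p(x, Y) = 11/6
y(-45, b) + p(1569, 775) = 112 + 11/6 = 683/6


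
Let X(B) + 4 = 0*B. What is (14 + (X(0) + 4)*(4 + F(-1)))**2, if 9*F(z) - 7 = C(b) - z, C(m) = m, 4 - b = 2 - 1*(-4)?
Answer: 196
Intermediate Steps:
b = -2 (b = 4 - (2 - 1*(-4)) = 4 - (2 + 4) = 4 - 1*6 = 4 - 6 = -2)
F(z) = 5/9 - z/9 (F(z) = 7/9 + (-2 - z)/9 = 7/9 + (-2/9 - z/9) = 5/9 - z/9)
X(B) = -4 (X(B) = -4 + 0*B = -4 + 0 = -4)
(14 + (X(0) + 4)*(4 + F(-1)))**2 = (14 + (-4 + 4)*(4 + (5/9 - 1/9*(-1))))**2 = (14 + 0*(4 + (5/9 + 1/9)))**2 = (14 + 0*(4 + 2/3))**2 = (14 + 0*(14/3))**2 = (14 + 0)**2 = 14**2 = 196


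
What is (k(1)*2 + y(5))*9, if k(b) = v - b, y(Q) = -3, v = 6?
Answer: 63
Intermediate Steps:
k(b) = 6 - b
(k(1)*2 + y(5))*9 = ((6 - 1*1)*2 - 3)*9 = ((6 - 1)*2 - 3)*9 = (5*2 - 3)*9 = (10 - 3)*9 = 7*9 = 63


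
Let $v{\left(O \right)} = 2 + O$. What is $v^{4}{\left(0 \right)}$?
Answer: $16$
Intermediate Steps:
$v^{4}{\left(0 \right)} = \left(2 + 0\right)^{4} = 2^{4} = 16$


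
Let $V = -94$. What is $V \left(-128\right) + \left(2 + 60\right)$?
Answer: $12094$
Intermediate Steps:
$V \left(-128\right) + \left(2 + 60\right) = \left(-94\right) \left(-128\right) + \left(2 + 60\right) = 12032 + 62 = 12094$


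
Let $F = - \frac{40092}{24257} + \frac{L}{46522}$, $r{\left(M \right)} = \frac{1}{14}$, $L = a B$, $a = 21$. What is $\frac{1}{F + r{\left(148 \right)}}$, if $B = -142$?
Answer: $- \frac{1128484154}{1856888387} \approx -0.60773$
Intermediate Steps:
$L = -2982$ ($L = 21 \left(-142\right) = -2982$)
$r{\left(M \right)} = \frac{1}{14}$
$F = - \frac{138392457}{80606011}$ ($F = - \frac{40092}{24257} - \frac{2982}{46522} = \left(-40092\right) \frac{1}{24257} - \frac{213}{3323} = - \frac{40092}{24257} - \frac{213}{3323} = - \frac{138392457}{80606011} \approx -1.7169$)
$\frac{1}{F + r{\left(148 \right)}} = \frac{1}{- \frac{138392457}{80606011} + \frac{1}{14}} = \frac{1}{- \frac{1856888387}{1128484154}} = - \frac{1128484154}{1856888387}$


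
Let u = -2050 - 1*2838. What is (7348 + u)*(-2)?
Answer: -4920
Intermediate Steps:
u = -4888 (u = -2050 - 2838 = -4888)
(7348 + u)*(-2) = (7348 - 4888)*(-2) = 2460*(-2) = -4920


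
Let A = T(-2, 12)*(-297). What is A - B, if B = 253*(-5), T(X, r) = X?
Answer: 1859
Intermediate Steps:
B = -1265
A = 594 (A = -2*(-297) = 594)
A - B = 594 - 1*(-1265) = 594 + 1265 = 1859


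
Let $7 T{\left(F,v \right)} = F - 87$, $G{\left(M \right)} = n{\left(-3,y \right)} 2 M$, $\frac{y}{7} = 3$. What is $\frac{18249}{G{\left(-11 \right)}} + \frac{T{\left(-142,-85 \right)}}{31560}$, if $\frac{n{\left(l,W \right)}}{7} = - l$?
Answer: $- \frac{8726569}{220920} \approx -39.501$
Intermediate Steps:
$y = 21$ ($y = 7 \cdot 3 = 21$)
$n{\left(l,W \right)} = - 7 l$ ($n{\left(l,W \right)} = 7 \left(- l\right) = - 7 l$)
$G{\left(M \right)} = 42 M$ ($G{\left(M \right)} = \left(-7\right) \left(-3\right) 2 M = 21 \cdot 2 M = 42 M$)
$T{\left(F,v \right)} = - \frac{87}{7} + \frac{F}{7}$ ($T{\left(F,v \right)} = \frac{F - 87}{7} = \frac{-87 + F}{7} = - \frac{87}{7} + \frac{F}{7}$)
$\frac{18249}{G{\left(-11 \right)}} + \frac{T{\left(-142,-85 \right)}}{31560} = \frac{18249}{42 \left(-11\right)} + \frac{- \frac{87}{7} + \frac{1}{7} \left(-142\right)}{31560} = \frac{18249}{-462} + \left(- \frac{87}{7} - \frac{142}{7}\right) \frac{1}{31560} = 18249 \left(- \frac{1}{462}\right) - \frac{229}{220920} = - \frac{79}{2} - \frac{229}{220920} = - \frac{8726569}{220920}$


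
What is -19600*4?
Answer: -78400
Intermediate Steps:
-19600*4 = -4900*16 = -78400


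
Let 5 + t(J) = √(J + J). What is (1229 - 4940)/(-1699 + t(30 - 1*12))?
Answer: 1237/566 ≈ 2.1855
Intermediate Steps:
t(J) = -5 + √2*√J (t(J) = -5 + √(J + J) = -5 + √(2*J) = -5 + √2*√J)
(1229 - 4940)/(-1699 + t(30 - 1*12)) = (1229 - 4940)/(-1699 + (-5 + √2*√(30 - 1*12))) = -3711/(-1699 + (-5 + √2*√(30 - 12))) = -3711/(-1699 + (-5 + √2*√18)) = -3711/(-1699 + (-5 + √2*(3*√2))) = -3711/(-1699 + (-5 + 6)) = -3711/(-1699 + 1) = -3711/(-1698) = -3711*(-1/1698) = 1237/566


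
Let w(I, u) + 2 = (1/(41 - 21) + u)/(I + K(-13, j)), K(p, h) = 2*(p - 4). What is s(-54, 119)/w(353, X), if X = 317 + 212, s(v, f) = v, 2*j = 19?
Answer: 344520/2179 ≈ 158.11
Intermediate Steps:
j = 19/2 (j = (½)*19 = 19/2 ≈ 9.5000)
X = 529
K(p, h) = -8 + 2*p (K(p, h) = 2*(-4 + p) = -8 + 2*p)
w(I, u) = -2 + (1/20 + u)/(-34 + I) (w(I, u) = -2 + (1/(41 - 21) + u)/(I + (-8 + 2*(-13))) = -2 + (1/20 + u)/(I + (-8 - 26)) = -2 + (1/20 + u)/(I - 34) = -2 + (1/20 + u)/(-34 + I))
s(-54, 119)/w(353, X) = -54*(-34 + 353)/(1361/20 + 529 - 2*353) = -54*319/(1361/20 + 529 - 706) = -54/((1/319)*(-2179/20)) = -54/(-2179/6380) = -54*(-6380/2179) = 344520/2179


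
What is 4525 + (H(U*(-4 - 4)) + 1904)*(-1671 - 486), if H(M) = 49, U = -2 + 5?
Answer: -4208096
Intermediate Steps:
U = 3
4525 + (H(U*(-4 - 4)) + 1904)*(-1671 - 486) = 4525 + (49 + 1904)*(-1671 - 486) = 4525 + 1953*(-2157) = 4525 - 4212621 = -4208096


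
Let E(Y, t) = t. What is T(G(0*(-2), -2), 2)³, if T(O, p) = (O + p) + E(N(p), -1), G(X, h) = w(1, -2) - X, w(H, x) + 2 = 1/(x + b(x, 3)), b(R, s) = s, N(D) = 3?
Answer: 0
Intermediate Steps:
w(H, x) = -2 + 1/(3 + x) (w(H, x) = -2 + 1/(x + 3) = -2 + 1/(3 + x))
G(X, h) = -1 - X (G(X, h) = (-5 - 2*(-2))/(3 - 2) - X = (-5 + 4)/1 - X = 1*(-1) - X = -1 - X)
T(O, p) = -1 + O + p (T(O, p) = (O + p) - 1 = -1 + O + p)
T(G(0*(-2), -2), 2)³ = (-1 + (-1 - 0*(-2)) + 2)³ = (-1 + (-1 - 1*0) + 2)³ = (-1 + (-1 + 0) + 2)³ = (-1 - 1 + 2)³ = 0³ = 0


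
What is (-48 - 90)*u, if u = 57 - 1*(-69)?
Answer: -17388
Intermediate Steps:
u = 126 (u = 57 + 69 = 126)
(-48 - 90)*u = (-48 - 90)*126 = -138*126 = -17388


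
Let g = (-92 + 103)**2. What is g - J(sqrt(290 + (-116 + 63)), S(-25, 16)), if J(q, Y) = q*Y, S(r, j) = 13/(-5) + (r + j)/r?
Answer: 121 + 56*sqrt(237)/25 ≈ 155.48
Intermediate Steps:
S(r, j) = -13/5 + (j + r)/r (S(r, j) = 13*(-1/5) + (j + r)/r = -13/5 + (j + r)/r)
g = 121 (g = 11**2 = 121)
J(q, Y) = Y*q
g - J(sqrt(290 + (-116 + 63)), S(-25, 16)) = 121 - (-8/5 + 16/(-25))*sqrt(290 + (-116 + 63)) = 121 - (-8/5 + 16*(-1/25))*sqrt(290 - 53) = 121 - (-8/5 - 16/25)*sqrt(237) = 121 - (-56)*sqrt(237)/25 = 121 + 56*sqrt(237)/25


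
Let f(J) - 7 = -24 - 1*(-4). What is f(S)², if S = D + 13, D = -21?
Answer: 169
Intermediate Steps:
S = -8 (S = -21 + 13 = -8)
f(J) = -13 (f(J) = 7 + (-24 - 1*(-4)) = 7 + (-24 + 4) = 7 - 20 = -13)
f(S)² = (-13)² = 169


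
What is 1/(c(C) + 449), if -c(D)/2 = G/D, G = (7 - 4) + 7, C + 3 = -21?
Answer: 6/2699 ≈ 0.0022230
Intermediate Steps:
C = -24 (C = -3 - 21 = -24)
G = 10 (G = 3 + 7 = 10)
c(D) = -20/D
1/(c(C) + 449) = 1/(-20/(-24) + 449) = 1/(-20*(-1/24) + 449) = 1/(⅚ + 449) = 1/(2699/6) = 6/2699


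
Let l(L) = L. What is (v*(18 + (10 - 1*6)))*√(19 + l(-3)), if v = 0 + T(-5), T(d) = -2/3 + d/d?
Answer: 88/3 ≈ 29.333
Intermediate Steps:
T(d) = ⅓ (T(d) = -2*⅓ + 1 = -⅔ + 1 = ⅓)
v = ⅓ (v = 0 + ⅓ = ⅓ ≈ 0.33333)
(v*(18 + (10 - 1*6)))*√(19 + l(-3)) = ((18 + (10 - 1*6))/3)*√(19 - 3) = ((18 + (10 - 6))/3)*√16 = ((18 + 4)/3)*4 = ((⅓)*22)*4 = (22/3)*4 = 88/3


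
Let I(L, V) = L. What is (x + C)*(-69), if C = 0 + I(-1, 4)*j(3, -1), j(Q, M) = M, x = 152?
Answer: -10557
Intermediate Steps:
C = 1 (C = 0 - 1*(-1) = 0 + 1 = 1)
(x + C)*(-69) = (152 + 1)*(-69) = 153*(-69) = -10557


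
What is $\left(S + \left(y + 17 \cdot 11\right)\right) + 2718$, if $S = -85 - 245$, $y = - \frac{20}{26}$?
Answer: $\frac{33465}{13} \approx 2574.2$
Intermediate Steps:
$y = - \frac{10}{13}$ ($y = \left(-20\right) \frac{1}{26} = - \frac{10}{13} \approx -0.76923$)
$S = -330$
$\left(S + \left(y + 17 \cdot 11\right)\right) + 2718 = \left(-330 + \left(- \frac{10}{13} + 17 \cdot 11\right)\right) + 2718 = \left(-330 + \left(- \frac{10}{13} + 187\right)\right) + 2718 = \left(-330 + \frac{2421}{13}\right) + 2718 = - \frac{1869}{13} + 2718 = \frac{33465}{13}$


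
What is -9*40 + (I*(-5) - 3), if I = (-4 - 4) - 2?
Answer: -313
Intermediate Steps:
I = -10 (I = -8 - 2 = -10)
-9*40 + (I*(-5) - 3) = -9*40 + (-10*(-5) - 3) = -360 + (50 - 3) = -360 + 47 = -313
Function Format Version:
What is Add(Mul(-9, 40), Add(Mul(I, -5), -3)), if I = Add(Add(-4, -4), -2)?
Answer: -313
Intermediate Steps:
I = -10 (I = Add(-8, -2) = -10)
Add(Mul(-9, 40), Add(Mul(I, -5), -3)) = Add(Mul(-9, 40), Add(Mul(-10, -5), -3)) = Add(-360, Add(50, -3)) = Add(-360, 47) = -313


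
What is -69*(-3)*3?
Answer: 621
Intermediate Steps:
-69*(-3)*3 = 207*3 = 621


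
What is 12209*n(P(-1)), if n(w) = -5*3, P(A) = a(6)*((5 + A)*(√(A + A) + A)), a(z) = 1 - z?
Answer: -183135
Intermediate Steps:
P(A) = -5*(5 + A)*(A + √2*√A) (P(A) = (1 - 1*6)*((5 + A)*(√(A + A) + A)) = (1 - 6)*((5 + A)*(√(2*A) + A)) = -5*(5 + A)*(√2*√A + A) = -5*(5 + A)*(A + √2*√A))
n(w) = -15
12209*n(P(-1)) = 12209*(-15) = -183135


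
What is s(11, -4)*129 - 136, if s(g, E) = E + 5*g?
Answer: 6443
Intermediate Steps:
s(11, -4)*129 - 136 = (-4 + 5*11)*129 - 136 = (-4 + 55)*129 - 136 = 51*129 - 136 = 6579 - 136 = 6443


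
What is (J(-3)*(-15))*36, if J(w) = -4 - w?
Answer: 540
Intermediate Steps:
(J(-3)*(-15))*36 = ((-4 - 1*(-3))*(-15))*36 = ((-4 + 3)*(-15))*36 = -1*(-15)*36 = 15*36 = 540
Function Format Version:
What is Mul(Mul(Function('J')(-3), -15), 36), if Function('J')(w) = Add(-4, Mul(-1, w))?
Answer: 540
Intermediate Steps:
Mul(Mul(Function('J')(-3), -15), 36) = Mul(Mul(Add(-4, Mul(-1, -3)), -15), 36) = Mul(Mul(Add(-4, 3), -15), 36) = Mul(Mul(-1, -15), 36) = Mul(15, 36) = 540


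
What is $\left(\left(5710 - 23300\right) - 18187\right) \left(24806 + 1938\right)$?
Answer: $-956820088$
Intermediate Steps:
$\left(\left(5710 - 23300\right) - 18187\right) \left(24806 + 1938\right) = \left(\left(5710 - 23300\right) - 18187\right) 26744 = \left(-17590 - 18187\right) 26744 = \left(-35777\right) 26744 = -956820088$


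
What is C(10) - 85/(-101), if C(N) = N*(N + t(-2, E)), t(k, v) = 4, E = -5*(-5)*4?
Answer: 14225/101 ≈ 140.84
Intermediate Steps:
E = 100 (E = 25*4 = 100)
C(N) = N*(4 + N) (C(N) = N*(N + 4) = N*(4 + N))
C(10) - 85/(-101) = 10*(4 + 10) - 85/(-101) = 10*14 - 85*(-1/101) = 140 + 85/101 = 14225/101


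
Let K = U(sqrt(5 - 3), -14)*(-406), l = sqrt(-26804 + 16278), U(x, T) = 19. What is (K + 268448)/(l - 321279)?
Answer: -83768358786/103220206367 - 260734*I*sqrt(10526)/103220206367 ≈ -0.81155 - 0.00025916*I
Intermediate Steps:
l = I*sqrt(10526) (l = sqrt(-10526) = I*sqrt(10526) ≈ 102.6*I)
K = -7714 (K = 19*(-406) = -7714)
(K + 268448)/(l - 321279) = (-7714 + 268448)/(I*sqrt(10526) - 321279) = 260734/(-321279 + I*sqrt(10526))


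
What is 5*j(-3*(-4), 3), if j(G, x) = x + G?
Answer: 75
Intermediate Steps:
j(G, x) = G + x
5*j(-3*(-4), 3) = 5*(-3*(-4) + 3) = 5*(12 + 3) = 5*15 = 75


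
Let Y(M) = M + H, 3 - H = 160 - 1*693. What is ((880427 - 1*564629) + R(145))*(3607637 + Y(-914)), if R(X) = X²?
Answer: 1215007798157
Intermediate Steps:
H = 536 (H = 3 - (160 - 1*693) = 3 - (160 - 693) = 3 - 1*(-533) = 3 + 533 = 536)
Y(M) = 536 + M (Y(M) = M + 536 = 536 + M)
((880427 - 1*564629) + R(145))*(3607637 + Y(-914)) = ((880427 - 1*564629) + 145²)*(3607637 + (536 - 914)) = ((880427 - 564629) + 21025)*(3607637 - 378) = (315798 + 21025)*3607259 = 336823*3607259 = 1215007798157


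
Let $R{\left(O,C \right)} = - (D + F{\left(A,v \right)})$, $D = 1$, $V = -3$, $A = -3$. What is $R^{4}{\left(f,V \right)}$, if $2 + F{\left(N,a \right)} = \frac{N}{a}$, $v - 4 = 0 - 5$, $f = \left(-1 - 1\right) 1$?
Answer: $16$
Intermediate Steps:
$f = -2$ ($f = \left(-2\right) 1 = -2$)
$v = -1$ ($v = 4 + \left(0 - 5\right) = 4 - 5 = -1$)
$F{\left(N,a \right)} = -2 + \frac{N}{a}$
$R{\left(O,C \right)} = -2$ ($R{\left(O,C \right)} = - (1 - \left(2 + \frac{3}{-1}\right)) = - (1 - -1) = - (1 + \left(-2 + 3\right)) = - (1 + 1) = \left(-1\right) 2 = -2$)
$R^{4}{\left(f,V \right)} = \left(-2\right)^{4} = 16$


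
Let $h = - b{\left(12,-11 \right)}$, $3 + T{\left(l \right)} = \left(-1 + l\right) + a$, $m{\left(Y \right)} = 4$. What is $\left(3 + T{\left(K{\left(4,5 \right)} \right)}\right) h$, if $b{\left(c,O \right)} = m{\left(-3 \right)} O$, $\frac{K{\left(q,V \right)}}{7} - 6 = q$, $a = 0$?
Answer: $3036$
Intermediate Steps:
$K{\left(q,V \right)} = 42 + 7 q$
$b{\left(c,O \right)} = 4 O$
$T{\left(l \right)} = -4 + l$ ($T{\left(l \right)} = -3 + \left(\left(-1 + l\right) + 0\right) = -3 + \left(-1 + l\right) = -4 + l$)
$h = 44$ ($h = - 4 \left(-11\right) = \left(-1\right) \left(-44\right) = 44$)
$\left(3 + T{\left(K{\left(4,5 \right)} \right)}\right) h = \left(3 + \left(-4 + \left(42 + 7 \cdot 4\right)\right)\right) 44 = \left(3 + \left(-4 + \left(42 + 28\right)\right)\right) 44 = \left(3 + \left(-4 + 70\right)\right) 44 = \left(3 + 66\right) 44 = 69 \cdot 44 = 3036$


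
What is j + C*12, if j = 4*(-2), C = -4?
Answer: -56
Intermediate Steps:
j = -8
j + C*12 = -8 - 4*12 = -8 - 48 = -56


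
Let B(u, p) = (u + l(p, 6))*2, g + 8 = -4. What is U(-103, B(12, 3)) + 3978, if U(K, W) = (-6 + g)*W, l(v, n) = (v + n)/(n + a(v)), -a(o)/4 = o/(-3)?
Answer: 17568/5 ≈ 3513.6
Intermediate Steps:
g = -12 (g = -8 - 4 = -12)
a(o) = 4*o/3 (a(o) = -4*o/(-3) = -4*o*(-1)/3 = -(-4)*o/3 = 4*o/3)
l(v, n) = (n + v)/(n + 4*v/3) (l(v, n) = (v + n)/(n + 4*v/3) = (n + v)/(n + 4*v/3))
B(u, p) = 2*u + 6*(6 + p)/(18 + 4*p) (B(u, p) = (u + 3*(6 + p)/(3*6 + 4*p))*2 = (u + 3*(6 + p)/(18 + 4*p))*2 = 2*u + 6*(6 + p)/(18 + 4*p))
U(K, W) = -18*W (U(K, W) = (-6 - 12)*W = -18*W)
U(-103, B(12, 3)) + 3978 = -18*(18 + 3*3 + 2*12*(9 + 2*3))/(9 + 2*3) + 3978 = -18*(18 + 9 + 2*12*(9 + 6))/(9 + 6) + 3978 = -18*(18 + 9 + 2*12*15)/15 + 3978 = -6*(18 + 9 + 360)/5 + 3978 = -6*387/5 + 3978 = -18*129/5 + 3978 = -2322/5 + 3978 = 17568/5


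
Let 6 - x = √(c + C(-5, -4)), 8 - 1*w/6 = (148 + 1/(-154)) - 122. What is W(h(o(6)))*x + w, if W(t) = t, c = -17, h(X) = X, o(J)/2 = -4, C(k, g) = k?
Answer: -12009/77 + 8*I*√22 ≈ -155.96 + 37.523*I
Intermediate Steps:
o(J) = -8 (o(J) = 2*(-4) = -8)
w = -8313/77 (w = 48 - 6*((148 + 1/(-154)) - 122) = 48 - 6*((148 - 1/154) - 122) = 48 - 6*(22791/154 - 122) = 48 - 6*4003/154 = 48 - 12009/77 = -8313/77 ≈ -107.96)
x = 6 - I*√22 (x = 6 - √(-17 - 5) = 6 - √(-22) = 6 - I*√22 ≈ 6.0 - 4.6904*I)
W(h(o(6)))*x + w = -8*(6 - I*√22) - 8313/77 = (-48 + 8*I*√22) - 8313/77 = -12009/77 + 8*I*√22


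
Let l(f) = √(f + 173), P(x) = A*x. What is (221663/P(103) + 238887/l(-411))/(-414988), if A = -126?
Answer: 221663/5385714264 + 238887*I*√238/98767144 ≈ 4.1158e-5 + 0.037314*I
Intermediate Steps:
P(x) = -126*x
l(f) = √(173 + f)
(221663/P(103) + 238887/l(-411))/(-414988) = (221663/((-126*103)) + 238887/(√(173 - 411)))/(-414988) = (221663/(-12978) + 238887/(√(-238)))*(-1/414988) = (221663*(-1/12978) + 238887/((I*√238)))*(-1/414988) = (-221663/12978 + 238887*(-I*√238/238))*(-1/414988) = (-221663/12978 - 238887*I*√238/238)*(-1/414988) = 221663/5385714264 + 238887*I*√238/98767144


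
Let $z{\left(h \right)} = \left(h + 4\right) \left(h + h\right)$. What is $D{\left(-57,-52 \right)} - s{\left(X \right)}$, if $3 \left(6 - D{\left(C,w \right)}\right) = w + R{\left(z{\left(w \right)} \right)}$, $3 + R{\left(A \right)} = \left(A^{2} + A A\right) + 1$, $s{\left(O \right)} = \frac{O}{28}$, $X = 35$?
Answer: $- \frac{66453413}{4} \approx -1.6613 \cdot 10^{7}$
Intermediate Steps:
$z{\left(h \right)} = 2 h \left(4 + h\right)$ ($z{\left(h \right)} = \left(4 + h\right) 2 h = 2 h \left(4 + h\right)$)
$s{\left(O \right)} = \frac{O}{28}$ ($s{\left(O \right)} = O \frac{1}{28} = \frac{O}{28}$)
$R{\left(A \right)} = -2 + 2 A^{2}$ ($R{\left(A \right)} = -3 + \left(\left(A^{2} + A A\right) + 1\right) = -3 + \left(\left(A^{2} + A^{2}\right) + 1\right) = -3 + \left(2 A^{2} + 1\right) = -3 + \left(1 + 2 A^{2}\right) = -2 + 2 A^{2}$)
$D{\left(C,w \right)} = \frac{20}{3} - \frac{w}{3} - \frac{8 w^{2} \left(4 + w\right)^{2}}{3}$ ($D{\left(C,w \right)} = 6 - \frac{w + \left(-2 + 2 \left(2 w \left(4 + w\right)\right)^{2}\right)}{3} = 6 - \frac{w + \left(-2 + 2 \cdot 4 w^{2} \left(4 + w\right)^{2}\right)}{3} = 6 - \frac{w + \left(-2 + 8 w^{2} \left(4 + w\right)^{2}\right)}{3} = 6 - \frac{-2 + w + 8 w^{2} \left(4 + w\right)^{2}}{3} = 6 - \left(- \frac{2}{3} + \frac{w}{3} + \frac{8 w^{2} \left(4 + w\right)^{2}}{3}\right) = \frac{20}{3} - \frac{w}{3} - \frac{8 w^{2} \left(4 + w\right)^{2}}{3}$)
$D{\left(-57,-52 \right)} - s{\left(X \right)} = \left(\frac{20}{3} - - \frac{52}{3} - \frac{8 \left(-52\right)^{2} \left(4 - 52\right)^{2}}{3}\right) - \frac{1}{28} \cdot 35 = \left(\frac{20}{3} + \frac{52}{3} - \frac{21632 \left(-48\right)^{2}}{3}\right) - \frac{5}{4} = \left(\frac{20}{3} + \frac{52}{3} - \frac{21632}{3} \cdot 2304\right) - \frac{5}{4} = \left(\frac{20}{3} + \frac{52}{3} - 16613376\right) - \frac{5}{4} = -16613352 - \frac{5}{4} = - \frac{66453413}{4}$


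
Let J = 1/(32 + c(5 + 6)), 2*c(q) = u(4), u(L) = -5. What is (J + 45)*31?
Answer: 82367/59 ≈ 1396.1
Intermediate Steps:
c(q) = -5/2 (c(q) = (½)*(-5) = -5/2)
J = 2/59 (J = 1/(32 - 5/2) = 1/(59/2) = 2/59 ≈ 0.033898)
(J + 45)*31 = (2/59 + 45)*31 = (2657/59)*31 = 82367/59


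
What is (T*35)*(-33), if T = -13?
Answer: 15015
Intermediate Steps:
(T*35)*(-33) = -13*35*(-33) = -455*(-33) = 15015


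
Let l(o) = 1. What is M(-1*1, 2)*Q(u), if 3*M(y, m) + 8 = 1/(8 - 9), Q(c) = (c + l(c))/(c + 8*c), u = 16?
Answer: -17/48 ≈ -0.35417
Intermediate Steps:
Q(c) = (1 + c)/(9*c) (Q(c) = (c + 1)/(c + 8*c) = (1 + c)/((9*c)) = (1 + c)*(1/(9*c)) = (1 + c)/(9*c))
M(y, m) = -3 (M(y, m) = -8/3 + 1/(3*(8 - 9)) = -8/3 + (⅓)/(-1) = -8/3 + (⅓)*(-1) = -8/3 - ⅓ = -3)
M(-1*1, 2)*Q(u) = -(1 + 16)/(3*16) = -17/(3*16) = -3*17/144 = -17/48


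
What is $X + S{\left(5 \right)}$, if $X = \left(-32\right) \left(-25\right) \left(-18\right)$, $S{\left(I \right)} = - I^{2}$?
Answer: $-14425$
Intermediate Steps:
$X = -14400$ ($X = 800 \left(-18\right) = -14400$)
$X + S{\left(5 \right)} = -14400 - 5^{2} = -14400 - 25 = -14425$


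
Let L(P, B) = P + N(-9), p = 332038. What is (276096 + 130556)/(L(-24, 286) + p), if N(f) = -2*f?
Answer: 101663/83008 ≈ 1.2247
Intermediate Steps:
L(P, B) = 18 + P (L(P, B) = P - 2*(-9) = P + 18 = 18 + P)
(276096 + 130556)/(L(-24, 286) + p) = (276096 + 130556)/((18 - 24) + 332038) = 406652/(-6 + 332038) = 406652/332032 = 406652*(1/332032) = 101663/83008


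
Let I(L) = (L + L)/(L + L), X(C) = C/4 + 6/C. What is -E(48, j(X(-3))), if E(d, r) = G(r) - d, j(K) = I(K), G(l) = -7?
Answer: 55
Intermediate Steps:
X(C) = 6/C + C/4 (X(C) = C*(1/4) + 6/C = C/4 + 6/C = 6/C + C/4)
I(L) = 1 (I(L) = (2*L)/((2*L)) = (2*L)*(1/(2*L)) = 1)
j(K) = 1
E(d, r) = -7 - d
-E(48, j(X(-3))) = -(-7 - 1*48) = -(-7 - 48) = -1*(-55) = 55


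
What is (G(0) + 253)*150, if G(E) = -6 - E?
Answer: 37050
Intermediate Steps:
(G(0) + 253)*150 = ((-6 - 1*0) + 253)*150 = ((-6 + 0) + 253)*150 = (-6 + 253)*150 = 247*150 = 37050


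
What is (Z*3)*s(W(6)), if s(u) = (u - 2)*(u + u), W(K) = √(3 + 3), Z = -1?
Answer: -36 + 12*√6 ≈ -6.6061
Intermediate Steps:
W(K) = √6
s(u) = 2*u*(-2 + u) (s(u) = (-2 + u)*(2*u) = 2*u*(-2 + u))
(Z*3)*s(W(6)) = (-1*3)*(2*√6*(-2 + √6)) = -6*√6*(-2 + √6)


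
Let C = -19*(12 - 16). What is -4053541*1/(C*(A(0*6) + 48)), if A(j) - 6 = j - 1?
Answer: -4053541/4028 ≈ -1006.3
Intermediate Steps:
A(j) = 5 + j (A(j) = 6 + (j - 1) = 6 + (-1 + j) = 5 + j)
C = 76 (C = -19*(-4) = 76)
-4053541*1/(C*(A(0*6) + 48)) = -4053541*1/(76*((5 + 0*6) + 48)) = -4053541*1/(76*((5 + 0) + 48)) = -4053541*1/(76*(5 + 48)) = -4053541/(53*76) = -4053541/4028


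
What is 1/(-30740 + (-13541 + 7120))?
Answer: -1/37161 ≈ -2.6910e-5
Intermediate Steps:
1/(-30740 + (-13541 + 7120)) = 1/(-30740 - 6421) = 1/(-37161) = -1/37161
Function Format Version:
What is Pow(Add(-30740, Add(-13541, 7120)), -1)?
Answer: Rational(-1, 37161) ≈ -2.6910e-5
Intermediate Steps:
Pow(Add(-30740, Add(-13541, 7120)), -1) = Pow(Add(-30740, -6421), -1) = Pow(-37161, -1) = Rational(-1, 37161)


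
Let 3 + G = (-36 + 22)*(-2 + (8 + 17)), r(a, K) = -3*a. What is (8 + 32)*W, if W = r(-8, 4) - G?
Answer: 13960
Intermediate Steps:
G = -325 (G = -3 + (-36 + 22)*(-2 + (8 + 17)) = -3 - 14*(-2 + 25) = -3 - 14*23 = -3 - 322 = -325)
W = 349 (W = -3*(-8) - 1*(-325) = 24 + 325 = 349)
(8 + 32)*W = (8 + 32)*349 = 40*349 = 13960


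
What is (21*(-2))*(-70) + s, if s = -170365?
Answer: -167425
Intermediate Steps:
(21*(-2))*(-70) + s = (21*(-2))*(-70) - 170365 = -42*(-70) - 170365 = 2940 - 170365 = -167425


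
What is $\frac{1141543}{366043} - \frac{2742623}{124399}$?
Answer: $- \frac{861911143132}{45535383157} \approx -18.928$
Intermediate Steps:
$\frac{1141543}{366043} - \frac{2742623}{124399} = - \frac{861911143132}{45535383157}$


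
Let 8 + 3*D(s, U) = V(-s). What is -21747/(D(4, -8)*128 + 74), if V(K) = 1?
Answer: 65241/674 ≈ 96.797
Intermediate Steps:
D(s, U) = -7/3 (D(s, U) = -8/3 + (⅓)*1 = -8/3 + ⅓ = -7/3)
-21747/(D(4, -8)*128 + 74) = -21747/(-7/3*128 + 74) = -21747/(-896/3 + 74) = -21747/(-674/3) = -21747*(-3/674) = 65241/674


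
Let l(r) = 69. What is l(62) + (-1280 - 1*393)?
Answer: -1604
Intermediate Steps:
l(62) + (-1280 - 1*393) = 69 + (-1280 - 1*393) = 69 + (-1280 - 393) = 69 - 1673 = -1604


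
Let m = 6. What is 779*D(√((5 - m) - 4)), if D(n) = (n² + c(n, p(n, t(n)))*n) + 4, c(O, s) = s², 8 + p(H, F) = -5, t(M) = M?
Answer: -779 + 131651*I*√5 ≈ -779.0 + 2.9438e+5*I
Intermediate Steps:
p(H, F) = -13 (p(H, F) = -8 - 5 = -13)
D(n) = 4 + n² + 169*n (D(n) = (n² + (-13)²*n) + 4 = (n² + 169*n) + 4 = 4 + n² + 169*n)
779*D(√((5 - m) - 4)) = 779*(4 + (√((5 - 1*6) - 4))² + 169*√((5 - 1*6) - 4)) = 779*(4 + (√((5 - 6) - 4))² + 169*√((5 - 6) - 4)) = 779*(4 + (√(-1 - 4))² + 169*√(-1 - 4)) = 779*(4 + (√(-5))² + 169*√(-5)) = 779*(4 + (I*√5)² + 169*(I*√5)) = 779*(4 - 5 + 169*I*√5) = 779*(-1 + 169*I*√5) = -779 + 131651*I*√5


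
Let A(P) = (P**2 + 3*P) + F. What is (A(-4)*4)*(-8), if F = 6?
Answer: -320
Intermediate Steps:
A(P) = 6 + P**2 + 3*P (A(P) = (P**2 + 3*P) + 6 = 6 + P**2 + 3*P)
(A(-4)*4)*(-8) = ((6 + (-4)**2 + 3*(-4))*4)*(-8) = ((6 + 16 - 12)*4)*(-8) = (10*4)*(-8) = 40*(-8) = -320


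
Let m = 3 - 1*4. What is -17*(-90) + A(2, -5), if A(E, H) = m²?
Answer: 1531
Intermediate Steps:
m = -1 (m = 3 - 4 = -1)
A(E, H) = 1 (A(E, H) = (-1)² = 1)
-17*(-90) + A(2, -5) = -17*(-90) + 1 = 1530 + 1 = 1531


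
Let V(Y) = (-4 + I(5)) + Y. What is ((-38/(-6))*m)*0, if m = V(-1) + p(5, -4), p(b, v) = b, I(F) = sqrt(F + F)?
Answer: 0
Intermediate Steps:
I(F) = sqrt(2)*sqrt(F) (I(F) = sqrt(2*F) = sqrt(2)*sqrt(F))
V(Y) = -4 + Y + sqrt(10) (V(Y) = (-4 + sqrt(2)*sqrt(5)) + Y = (-4 + sqrt(10)) + Y = -4 + Y + sqrt(10))
m = sqrt(10) (m = (-4 - 1 + sqrt(10)) + 5 = (-5 + sqrt(10)) + 5 = sqrt(10) ≈ 3.1623)
((-38/(-6))*m)*0 = ((-38/(-6))*sqrt(10))*0 = ((-38*(-1/6))*sqrt(10))*0 = (19*sqrt(10)/3)*0 = 0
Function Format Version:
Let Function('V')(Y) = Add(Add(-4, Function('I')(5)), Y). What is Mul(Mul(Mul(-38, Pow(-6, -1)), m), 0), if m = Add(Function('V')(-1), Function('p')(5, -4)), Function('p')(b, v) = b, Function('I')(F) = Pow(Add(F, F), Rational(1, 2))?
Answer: 0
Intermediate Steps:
Function('I')(F) = Mul(Pow(2, Rational(1, 2)), Pow(F, Rational(1, 2))) (Function('I')(F) = Pow(Mul(2, F), Rational(1, 2)) = Mul(Pow(2, Rational(1, 2)), Pow(F, Rational(1, 2))))
Function('V')(Y) = Add(-4, Y, Pow(10, Rational(1, 2))) (Function('V')(Y) = Add(Add(-4, Mul(Pow(2, Rational(1, 2)), Pow(5, Rational(1, 2)))), Y) = Add(Add(-4, Pow(10, Rational(1, 2))), Y) = Add(-4, Y, Pow(10, Rational(1, 2))))
m = Pow(10, Rational(1, 2)) (m = Add(Add(-4, -1, Pow(10, Rational(1, 2))), 5) = Add(Add(-5, Pow(10, Rational(1, 2))), 5) = Pow(10, Rational(1, 2)) ≈ 3.1623)
Mul(Mul(Mul(-38, Pow(-6, -1)), m), 0) = Mul(Mul(Mul(-38, Pow(-6, -1)), Pow(10, Rational(1, 2))), 0) = Mul(Mul(Mul(-38, Rational(-1, 6)), Pow(10, Rational(1, 2))), 0) = Mul(Mul(Rational(19, 3), Pow(10, Rational(1, 2))), 0) = 0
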